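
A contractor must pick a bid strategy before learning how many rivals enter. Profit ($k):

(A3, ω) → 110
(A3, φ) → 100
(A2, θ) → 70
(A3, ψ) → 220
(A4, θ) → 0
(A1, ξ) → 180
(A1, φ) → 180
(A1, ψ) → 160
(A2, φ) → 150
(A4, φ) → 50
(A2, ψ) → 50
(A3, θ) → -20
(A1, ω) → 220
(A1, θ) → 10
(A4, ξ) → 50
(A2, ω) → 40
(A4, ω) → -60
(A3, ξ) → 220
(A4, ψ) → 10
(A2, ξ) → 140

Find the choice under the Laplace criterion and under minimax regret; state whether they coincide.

Row averages: A1=150, A2=90, A3=126, A4=10
Highest average = 150 → A1.
Column bests: θ=70, φ=180, ψ=220, ω=220, ξ=220.
A1 regrets: 60, 0, 60, 0, 40 → max 60
A2 regrets: 0, 30, 170, 180, 80 → max 180
A3 regrets: 90, 80, 0, 110, 0 → max 110
A4 regrets: 70, 130, 210, 280, 170 → max 280
Smallest max regret = 60 → A1.

laplace → A1; minimax regret → A1 (agree)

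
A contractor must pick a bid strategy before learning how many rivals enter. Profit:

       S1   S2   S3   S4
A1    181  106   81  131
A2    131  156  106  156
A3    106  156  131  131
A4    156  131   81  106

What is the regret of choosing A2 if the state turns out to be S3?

Best payoff under S3 is 131.
Regret = 131 − 106 = 25.

25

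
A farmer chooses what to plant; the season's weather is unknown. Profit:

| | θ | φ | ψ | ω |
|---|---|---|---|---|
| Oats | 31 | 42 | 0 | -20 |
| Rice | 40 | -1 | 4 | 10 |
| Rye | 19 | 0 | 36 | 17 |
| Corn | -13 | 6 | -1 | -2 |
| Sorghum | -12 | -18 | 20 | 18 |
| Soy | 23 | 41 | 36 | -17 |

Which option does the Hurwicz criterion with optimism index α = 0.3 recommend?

Oats: 0.3·42 + 0.7·(-20) = -1.4
Rice: 0.3·40 + 0.7·(-1) = 11.3
Rye: 0.3·36 + 0.7·0 = 10.8
Corn: 0.3·6 + 0.7·(-13) = -7.3
Sorghum: 0.3·20 + 0.7·(-18) = -6.6
Soy: 0.3·41 + 0.7·(-17) = 0.4
Highest Hurwicz score = 11.3 → Rice.

Rice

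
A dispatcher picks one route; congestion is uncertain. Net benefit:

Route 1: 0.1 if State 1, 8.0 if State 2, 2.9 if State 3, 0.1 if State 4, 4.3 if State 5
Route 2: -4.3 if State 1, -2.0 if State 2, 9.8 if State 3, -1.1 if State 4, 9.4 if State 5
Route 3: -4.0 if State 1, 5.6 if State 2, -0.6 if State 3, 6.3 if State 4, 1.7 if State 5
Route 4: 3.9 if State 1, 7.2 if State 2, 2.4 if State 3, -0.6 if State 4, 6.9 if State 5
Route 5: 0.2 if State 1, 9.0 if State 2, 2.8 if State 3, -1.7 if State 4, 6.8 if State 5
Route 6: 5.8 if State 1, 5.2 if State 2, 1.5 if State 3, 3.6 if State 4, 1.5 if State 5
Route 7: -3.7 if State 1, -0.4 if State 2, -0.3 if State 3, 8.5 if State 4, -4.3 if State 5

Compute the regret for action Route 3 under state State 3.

10.4

Best payoff under State 3 is 9.8.
Regret = 9.8 − (-0.6) = 10.4.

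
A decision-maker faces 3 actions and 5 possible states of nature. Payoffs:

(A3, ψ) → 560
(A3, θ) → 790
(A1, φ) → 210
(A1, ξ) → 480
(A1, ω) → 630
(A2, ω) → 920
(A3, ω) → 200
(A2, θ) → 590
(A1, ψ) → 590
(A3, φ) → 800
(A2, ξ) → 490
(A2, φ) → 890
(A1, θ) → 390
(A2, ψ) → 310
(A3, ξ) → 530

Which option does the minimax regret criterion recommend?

Column bests: θ=790, φ=890, ψ=590, ω=920, ξ=530.
A1 regrets: 400, 680, 0, 290, 50 → max 680
A2 regrets: 200, 0, 280, 0, 40 → max 280
A3 regrets: 0, 90, 30, 720, 0 → max 720
Smallest max regret = 280 → A2.

A2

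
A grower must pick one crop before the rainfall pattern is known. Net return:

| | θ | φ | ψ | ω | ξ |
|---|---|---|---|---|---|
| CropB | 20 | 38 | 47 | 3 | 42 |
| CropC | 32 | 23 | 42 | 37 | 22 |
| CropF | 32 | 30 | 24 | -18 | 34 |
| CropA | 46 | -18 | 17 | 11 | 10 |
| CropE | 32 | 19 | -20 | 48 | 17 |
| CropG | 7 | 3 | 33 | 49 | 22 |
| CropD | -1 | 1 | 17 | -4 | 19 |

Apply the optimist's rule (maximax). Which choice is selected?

CropG

Row maxima: CropB=47, CropC=42, CropF=34, CropA=46, CropE=48, CropG=49, CropD=19
Best best-case = 49 → CropG.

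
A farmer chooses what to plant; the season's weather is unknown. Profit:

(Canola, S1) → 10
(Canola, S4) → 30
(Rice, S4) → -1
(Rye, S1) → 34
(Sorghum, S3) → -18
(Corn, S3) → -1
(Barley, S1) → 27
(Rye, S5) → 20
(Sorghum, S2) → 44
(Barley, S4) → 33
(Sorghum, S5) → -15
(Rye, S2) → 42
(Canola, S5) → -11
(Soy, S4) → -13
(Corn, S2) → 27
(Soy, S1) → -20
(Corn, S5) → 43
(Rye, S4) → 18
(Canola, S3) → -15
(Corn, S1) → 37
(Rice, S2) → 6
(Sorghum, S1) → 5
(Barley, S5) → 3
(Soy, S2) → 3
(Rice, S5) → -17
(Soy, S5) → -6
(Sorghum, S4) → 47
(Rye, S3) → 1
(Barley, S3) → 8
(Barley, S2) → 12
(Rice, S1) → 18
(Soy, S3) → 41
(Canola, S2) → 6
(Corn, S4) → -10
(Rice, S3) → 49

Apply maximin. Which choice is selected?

Barley

Row minima: Sorghum=-18, Canola=-15, Soy=-20, Rice=-17, Rye=1, Corn=-10, Barley=3
Best worst-case = 3 → Barley.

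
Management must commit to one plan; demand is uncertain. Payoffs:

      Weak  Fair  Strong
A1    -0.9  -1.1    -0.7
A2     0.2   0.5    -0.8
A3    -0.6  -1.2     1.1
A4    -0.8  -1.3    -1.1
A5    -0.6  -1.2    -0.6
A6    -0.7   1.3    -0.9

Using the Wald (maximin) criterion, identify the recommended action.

A2

Row minima: A1=-1.1, A2=-0.8, A3=-1.2, A4=-1.3, A5=-1.2, A6=-0.9
Best worst-case = -0.8 → A2.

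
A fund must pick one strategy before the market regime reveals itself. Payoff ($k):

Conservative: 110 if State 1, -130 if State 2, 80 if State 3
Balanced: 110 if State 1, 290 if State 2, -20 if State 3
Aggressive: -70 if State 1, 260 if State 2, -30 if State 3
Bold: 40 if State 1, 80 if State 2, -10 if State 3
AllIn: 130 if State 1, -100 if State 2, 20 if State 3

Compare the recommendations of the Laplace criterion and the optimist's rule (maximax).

laplace → Balanced; maximax → Balanced (agree)

Row averages: Conservative=20, Balanced=380/3, Aggressive=160/3, Bold=110/3, AllIn=50/3
Highest average = 380/3 → Balanced.
Row maxima: Conservative=110, Balanced=290, Aggressive=260, Bold=80, AllIn=130
Best best-case = 290 → Balanced.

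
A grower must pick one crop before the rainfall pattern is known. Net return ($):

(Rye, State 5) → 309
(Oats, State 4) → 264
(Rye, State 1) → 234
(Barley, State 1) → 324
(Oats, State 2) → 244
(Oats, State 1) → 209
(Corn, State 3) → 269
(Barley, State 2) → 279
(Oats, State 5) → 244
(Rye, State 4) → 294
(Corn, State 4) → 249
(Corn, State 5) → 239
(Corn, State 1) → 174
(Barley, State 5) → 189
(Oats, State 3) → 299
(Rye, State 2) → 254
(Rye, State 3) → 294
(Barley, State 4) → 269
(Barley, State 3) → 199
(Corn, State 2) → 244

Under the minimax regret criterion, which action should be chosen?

Column bests: State 1=324, State 2=279, State 3=299, State 4=294, State 5=309.
Corn regrets: 150, 35, 30, 45, 70 → max 150
Rye regrets: 90, 25, 5, 0, 0 → max 90
Barley regrets: 0, 0, 100, 25, 120 → max 120
Oats regrets: 115, 35, 0, 30, 65 → max 115
Smallest max regret = 90 → Rye.

Rye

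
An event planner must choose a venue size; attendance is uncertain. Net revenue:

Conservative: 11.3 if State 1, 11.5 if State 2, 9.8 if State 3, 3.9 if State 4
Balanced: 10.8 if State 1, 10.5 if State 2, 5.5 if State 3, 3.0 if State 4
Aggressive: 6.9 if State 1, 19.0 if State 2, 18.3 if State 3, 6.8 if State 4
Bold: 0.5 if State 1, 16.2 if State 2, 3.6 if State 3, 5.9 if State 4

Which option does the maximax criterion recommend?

Row maxima: Conservative=11.5, Balanced=10.8, Aggressive=19.0, Bold=16.2
Best best-case = 19.0 → Aggressive.

Aggressive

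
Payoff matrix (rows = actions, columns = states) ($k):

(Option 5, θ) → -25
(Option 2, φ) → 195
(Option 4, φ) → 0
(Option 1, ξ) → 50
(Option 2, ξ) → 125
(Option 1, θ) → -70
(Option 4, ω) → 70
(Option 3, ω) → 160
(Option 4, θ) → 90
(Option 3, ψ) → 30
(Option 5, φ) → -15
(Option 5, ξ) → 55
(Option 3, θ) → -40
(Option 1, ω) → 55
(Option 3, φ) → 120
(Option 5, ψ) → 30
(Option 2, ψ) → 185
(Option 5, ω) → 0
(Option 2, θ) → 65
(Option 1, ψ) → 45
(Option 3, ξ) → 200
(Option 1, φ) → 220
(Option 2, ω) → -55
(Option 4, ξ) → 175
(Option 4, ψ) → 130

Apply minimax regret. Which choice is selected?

Option 3

Column bests: θ=90, φ=220, ψ=185, ω=160, ξ=200.
Option 1 regrets: 160, 0, 140, 105, 150 → max 160
Option 2 regrets: 25, 25, 0, 215, 75 → max 215
Option 3 regrets: 130, 100, 155, 0, 0 → max 155
Option 4 regrets: 0, 220, 55, 90, 25 → max 220
Option 5 regrets: 115, 235, 155, 160, 145 → max 235
Smallest max regret = 155 → Option 3.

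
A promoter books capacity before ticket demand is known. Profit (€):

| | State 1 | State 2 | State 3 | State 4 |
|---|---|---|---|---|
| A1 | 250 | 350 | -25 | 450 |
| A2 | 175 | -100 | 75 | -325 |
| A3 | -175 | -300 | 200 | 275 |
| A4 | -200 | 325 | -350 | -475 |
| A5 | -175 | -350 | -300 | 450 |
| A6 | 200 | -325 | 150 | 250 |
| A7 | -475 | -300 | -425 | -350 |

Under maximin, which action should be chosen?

Row minima: A1=-25, A2=-325, A3=-300, A4=-475, A5=-350, A6=-325, A7=-475
Best worst-case = -25 → A1.

A1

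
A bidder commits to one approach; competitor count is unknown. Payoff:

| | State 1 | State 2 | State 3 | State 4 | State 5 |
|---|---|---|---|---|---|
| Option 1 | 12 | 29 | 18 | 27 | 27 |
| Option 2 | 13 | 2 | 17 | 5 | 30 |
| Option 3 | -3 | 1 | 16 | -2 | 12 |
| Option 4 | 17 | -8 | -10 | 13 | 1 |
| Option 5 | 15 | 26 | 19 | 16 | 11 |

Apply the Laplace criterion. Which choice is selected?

Row averages: Option 1=22.6, Option 2=13.4, Option 3=4.8, Option 4=2.6, Option 5=17.4
Highest average = 22.6 → Option 1.

Option 1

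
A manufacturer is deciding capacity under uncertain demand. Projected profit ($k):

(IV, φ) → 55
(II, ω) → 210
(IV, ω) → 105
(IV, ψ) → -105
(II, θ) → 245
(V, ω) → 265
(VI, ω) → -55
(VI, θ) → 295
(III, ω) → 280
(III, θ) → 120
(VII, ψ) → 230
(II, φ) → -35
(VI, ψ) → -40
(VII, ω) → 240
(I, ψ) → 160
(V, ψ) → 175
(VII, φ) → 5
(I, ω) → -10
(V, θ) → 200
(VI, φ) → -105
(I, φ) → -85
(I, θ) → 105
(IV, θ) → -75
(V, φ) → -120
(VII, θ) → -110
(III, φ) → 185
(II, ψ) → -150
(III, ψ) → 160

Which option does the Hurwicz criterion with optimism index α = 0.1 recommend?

I: 0.1·160 + 0.9·(-85) = -60.5
II: 0.1·245 + 0.9·(-150) = -110.5
III: 0.1·280 + 0.9·120 = 136
IV: 0.1·105 + 0.9·(-105) = -84
V: 0.1·265 + 0.9·(-120) = -81.5
VI: 0.1·295 + 0.9·(-105) = -65
VII: 0.1·240 + 0.9·(-110) = -75
Highest Hurwicz score = 136 → III.

III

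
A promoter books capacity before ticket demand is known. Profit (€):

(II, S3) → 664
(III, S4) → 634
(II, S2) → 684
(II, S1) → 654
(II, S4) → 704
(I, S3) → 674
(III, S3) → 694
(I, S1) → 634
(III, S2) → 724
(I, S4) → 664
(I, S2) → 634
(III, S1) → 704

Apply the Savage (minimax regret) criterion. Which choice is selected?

II

Column bests: S1=704, S2=724, S3=694, S4=704.
I regrets: 70, 90, 20, 40 → max 90
II regrets: 50, 40, 30, 0 → max 50
III regrets: 0, 0, 0, 70 → max 70
Smallest max regret = 50 → II.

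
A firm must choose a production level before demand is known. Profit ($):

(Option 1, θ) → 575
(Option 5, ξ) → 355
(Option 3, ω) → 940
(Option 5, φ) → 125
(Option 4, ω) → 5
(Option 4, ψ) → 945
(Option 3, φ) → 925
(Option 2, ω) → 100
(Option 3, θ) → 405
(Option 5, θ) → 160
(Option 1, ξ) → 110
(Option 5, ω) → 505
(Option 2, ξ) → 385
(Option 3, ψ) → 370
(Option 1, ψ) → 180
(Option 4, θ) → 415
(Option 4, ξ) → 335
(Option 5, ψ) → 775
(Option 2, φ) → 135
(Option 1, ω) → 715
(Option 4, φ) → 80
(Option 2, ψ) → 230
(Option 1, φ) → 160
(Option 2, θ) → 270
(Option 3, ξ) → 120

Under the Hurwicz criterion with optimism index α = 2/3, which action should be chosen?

Option 3

Option 1: 2/3·715 + 1/3·110 = 1540/3
Option 2: 2/3·385 + 1/3·100 = 290
Option 3: 2/3·940 + 1/3·120 = 2000/3
Option 4: 2/3·945 + 1/3·5 = 1895/3
Option 5: 2/3·775 + 1/3·125 = 1675/3
Highest Hurwicz score = 2000/3 → Option 3.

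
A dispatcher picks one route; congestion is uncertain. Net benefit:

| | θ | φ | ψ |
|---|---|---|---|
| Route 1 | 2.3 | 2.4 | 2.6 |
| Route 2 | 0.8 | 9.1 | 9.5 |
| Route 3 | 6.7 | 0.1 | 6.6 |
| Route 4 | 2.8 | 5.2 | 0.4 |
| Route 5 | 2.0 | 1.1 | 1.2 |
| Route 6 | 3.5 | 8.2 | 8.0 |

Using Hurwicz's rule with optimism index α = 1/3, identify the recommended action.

Route 6

Route 1: 1/3·2.6 + 2/3·2.3 = 2.4
Route 2: 1/3·9.5 + 2/3·0.8 = 3.7
Route 3: 1/3·6.7 + 2/3·0.1 = 2.3
Route 4: 1/3·5.2 + 2/3·0.4 = 2
Route 5: 1/3·2.0 + 2/3·1.1 = 1.4
Route 6: 1/3·8.2 + 2/3·3.5 = 76/15
Highest Hurwicz score = 76/15 → Route 6.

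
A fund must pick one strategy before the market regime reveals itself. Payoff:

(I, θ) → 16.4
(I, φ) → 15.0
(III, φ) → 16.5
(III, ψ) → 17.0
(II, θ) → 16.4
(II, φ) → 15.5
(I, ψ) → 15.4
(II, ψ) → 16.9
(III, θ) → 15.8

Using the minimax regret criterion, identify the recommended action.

Column bests: θ=16.4, φ=16.5, ψ=17.0.
I regrets: 0.0, 1.5, 1.6 → max 1.6
II regrets: 0.0, 1.0, 0.1 → max 1.0
III regrets: 0.6, 0.0, 0.0 → max 0.6
Smallest max regret = 0.6 → III.

III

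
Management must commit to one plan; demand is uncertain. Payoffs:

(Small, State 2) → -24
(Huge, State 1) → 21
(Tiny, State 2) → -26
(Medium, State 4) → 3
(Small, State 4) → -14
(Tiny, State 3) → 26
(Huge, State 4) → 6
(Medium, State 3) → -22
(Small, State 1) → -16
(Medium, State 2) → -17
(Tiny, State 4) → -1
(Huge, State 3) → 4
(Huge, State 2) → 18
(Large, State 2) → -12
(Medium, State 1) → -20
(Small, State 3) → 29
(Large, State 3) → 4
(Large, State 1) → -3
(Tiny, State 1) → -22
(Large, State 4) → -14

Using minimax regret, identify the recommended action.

Column bests: State 1=21, State 2=18, State 3=29, State 4=6.
Tiny regrets: 43, 44, 3, 7 → max 44
Small regrets: 37, 42, 0, 20 → max 42
Medium regrets: 41, 35, 51, 3 → max 51
Large regrets: 24, 30, 25, 20 → max 30
Huge regrets: 0, 0, 25, 0 → max 25
Smallest max regret = 25 → Huge.

Huge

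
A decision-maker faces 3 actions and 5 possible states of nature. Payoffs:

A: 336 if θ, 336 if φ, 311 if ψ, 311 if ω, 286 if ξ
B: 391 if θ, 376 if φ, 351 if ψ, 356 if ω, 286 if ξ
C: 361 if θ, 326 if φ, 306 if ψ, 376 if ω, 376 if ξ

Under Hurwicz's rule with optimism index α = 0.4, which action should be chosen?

A: 0.4·336 + 0.6·286 = 306
B: 0.4·391 + 0.6·286 = 328
C: 0.4·376 + 0.6·306 = 334
Highest Hurwicz score = 334 → C.

C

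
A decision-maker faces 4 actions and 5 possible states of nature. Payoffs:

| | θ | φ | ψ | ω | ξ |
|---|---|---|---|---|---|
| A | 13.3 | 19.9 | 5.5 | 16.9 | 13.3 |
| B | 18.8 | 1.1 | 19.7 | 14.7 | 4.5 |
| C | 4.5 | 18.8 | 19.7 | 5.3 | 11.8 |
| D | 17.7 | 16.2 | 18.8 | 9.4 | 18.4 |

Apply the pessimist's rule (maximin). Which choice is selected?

D

Row minima: A=5.5, B=1.1, C=4.5, D=9.4
Best worst-case = 9.4 → D.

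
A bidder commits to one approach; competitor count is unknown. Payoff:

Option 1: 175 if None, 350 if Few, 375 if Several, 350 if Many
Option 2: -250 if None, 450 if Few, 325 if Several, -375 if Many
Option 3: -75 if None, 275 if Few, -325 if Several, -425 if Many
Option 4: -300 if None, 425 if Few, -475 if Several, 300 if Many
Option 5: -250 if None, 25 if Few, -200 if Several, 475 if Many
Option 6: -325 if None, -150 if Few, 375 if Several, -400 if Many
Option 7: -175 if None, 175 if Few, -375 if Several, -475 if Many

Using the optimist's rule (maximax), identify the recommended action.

Option 5

Row maxima: Option 1=375, Option 2=450, Option 3=275, Option 4=425, Option 5=475, Option 6=375, Option 7=175
Best best-case = 475 → Option 5.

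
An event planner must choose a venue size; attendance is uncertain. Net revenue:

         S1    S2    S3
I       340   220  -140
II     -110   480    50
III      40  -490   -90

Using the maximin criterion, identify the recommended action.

Row minima: I=-140, II=-110, III=-490
Best worst-case = -110 → II.

II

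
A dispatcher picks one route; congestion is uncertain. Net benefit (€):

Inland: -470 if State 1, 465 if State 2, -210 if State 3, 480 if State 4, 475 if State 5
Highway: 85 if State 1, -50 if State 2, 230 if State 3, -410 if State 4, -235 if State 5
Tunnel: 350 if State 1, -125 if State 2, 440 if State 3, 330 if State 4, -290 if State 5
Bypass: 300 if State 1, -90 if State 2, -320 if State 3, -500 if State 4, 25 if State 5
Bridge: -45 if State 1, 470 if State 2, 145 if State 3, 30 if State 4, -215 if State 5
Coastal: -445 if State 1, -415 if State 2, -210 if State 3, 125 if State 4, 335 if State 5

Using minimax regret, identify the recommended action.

Column bests: State 1=350, State 2=470, State 3=440, State 4=480, State 5=475.
Inland regrets: 820, 5, 650, 0, 0 → max 820
Highway regrets: 265, 520, 210, 890, 710 → max 890
Tunnel regrets: 0, 595, 0, 150, 765 → max 765
Bypass regrets: 50, 560, 760, 980, 450 → max 980
Bridge regrets: 395, 0, 295, 450, 690 → max 690
Coastal regrets: 795, 885, 650, 355, 140 → max 885
Smallest max regret = 690 → Bridge.

Bridge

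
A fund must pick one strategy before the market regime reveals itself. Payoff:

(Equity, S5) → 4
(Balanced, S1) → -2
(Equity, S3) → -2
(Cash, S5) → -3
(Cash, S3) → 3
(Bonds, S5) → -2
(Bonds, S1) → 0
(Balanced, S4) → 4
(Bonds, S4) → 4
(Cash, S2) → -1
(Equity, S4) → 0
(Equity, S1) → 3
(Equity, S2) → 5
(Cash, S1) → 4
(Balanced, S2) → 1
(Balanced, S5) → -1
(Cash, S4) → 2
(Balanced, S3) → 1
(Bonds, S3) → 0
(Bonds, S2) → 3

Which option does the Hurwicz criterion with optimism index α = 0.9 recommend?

Balanced: 0.9·4 + 0.1·(-2) = 3.4
Equity: 0.9·5 + 0.1·(-2) = 4.3
Bonds: 0.9·4 + 0.1·(-2) = 3.4
Cash: 0.9·4 + 0.1·(-3) = 3.3
Highest Hurwicz score = 4.3 → Equity.

Equity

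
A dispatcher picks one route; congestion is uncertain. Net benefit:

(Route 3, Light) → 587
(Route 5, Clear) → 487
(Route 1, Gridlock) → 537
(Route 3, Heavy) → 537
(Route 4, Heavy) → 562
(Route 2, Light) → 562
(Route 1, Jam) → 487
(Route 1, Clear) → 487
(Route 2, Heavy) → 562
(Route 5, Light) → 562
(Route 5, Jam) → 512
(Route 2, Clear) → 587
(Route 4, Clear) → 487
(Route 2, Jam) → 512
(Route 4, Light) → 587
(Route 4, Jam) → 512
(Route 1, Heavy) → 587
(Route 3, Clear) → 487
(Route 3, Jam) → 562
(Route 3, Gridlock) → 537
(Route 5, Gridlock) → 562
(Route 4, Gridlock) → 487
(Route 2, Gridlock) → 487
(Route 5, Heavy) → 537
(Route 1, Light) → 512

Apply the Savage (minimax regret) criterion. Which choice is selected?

Route 2

Column bests: Clear=587, Light=587, Heavy=587, Jam=562, Gridlock=562.
Route 1 regrets: 100, 75, 0, 75, 25 → max 100
Route 2 regrets: 0, 25, 25, 50, 75 → max 75
Route 3 regrets: 100, 0, 50, 0, 25 → max 100
Route 4 regrets: 100, 0, 25, 50, 75 → max 100
Route 5 regrets: 100, 25, 50, 50, 0 → max 100
Smallest max regret = 75 → Route 2.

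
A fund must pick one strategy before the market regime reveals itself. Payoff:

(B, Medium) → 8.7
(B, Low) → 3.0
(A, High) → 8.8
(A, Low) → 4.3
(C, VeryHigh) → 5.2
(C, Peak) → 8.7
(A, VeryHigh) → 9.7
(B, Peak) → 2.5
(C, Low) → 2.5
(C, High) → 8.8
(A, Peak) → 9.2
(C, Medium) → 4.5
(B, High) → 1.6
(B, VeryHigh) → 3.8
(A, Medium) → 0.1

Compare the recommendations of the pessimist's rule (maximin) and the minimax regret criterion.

maximin → C; minimax regret → C (agree)

Row minima: A=0.1, B=1.6, C=2.5
Best worst-case = 2.5 → C.
Column bests: Low=4.3, Medium=8.7, High=8.8, VeryHigh=9.7, Peak=9.2.
A regrets: 0.0, 8.6, 0.0, 0.0, 0.0 → max 8.6
B regrets: 1.3, 0.0, 7.2, 5.9, 6.7 → max 7.2
C regrets: 1.8, 4.2, 0.0, 4.5, 0.5 → max 4.5
Smallest max regret = 4.5 → C.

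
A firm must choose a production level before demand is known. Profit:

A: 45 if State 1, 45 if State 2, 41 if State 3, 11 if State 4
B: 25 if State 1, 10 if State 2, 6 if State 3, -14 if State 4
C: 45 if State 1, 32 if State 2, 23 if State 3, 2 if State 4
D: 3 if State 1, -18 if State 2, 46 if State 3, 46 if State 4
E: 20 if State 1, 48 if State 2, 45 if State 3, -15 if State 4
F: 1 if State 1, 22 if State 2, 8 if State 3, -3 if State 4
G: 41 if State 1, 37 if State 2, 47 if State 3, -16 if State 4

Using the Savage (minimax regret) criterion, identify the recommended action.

A

Column bests: State 1=45, State 2=48, State 3=47, State 4=46.
A regrets: 0, 3, 6, 35 → max 35
B regrets: 20, 38, 41, 60 → max 60
C regrets: 0, 16, 24, 44 → max 44
D regrets: 42, 66, 1, 0 → max 66
E regrets: 25, 0, 2, 61 → max 61
F regrets: 44, 26, 39, 49 → max 49
G regrets: 4, 11, 0, 62 → max 62
Smallest max regret = 35 → A.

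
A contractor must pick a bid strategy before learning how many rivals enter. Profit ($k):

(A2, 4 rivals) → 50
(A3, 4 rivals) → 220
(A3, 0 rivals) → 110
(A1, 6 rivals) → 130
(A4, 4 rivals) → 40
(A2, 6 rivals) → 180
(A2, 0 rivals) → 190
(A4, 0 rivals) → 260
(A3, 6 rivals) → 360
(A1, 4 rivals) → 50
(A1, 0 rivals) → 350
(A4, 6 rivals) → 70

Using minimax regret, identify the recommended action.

Column bests: 0 rivals=350, 4 rivals=220, 6 rivals=360.
A1 regrets: 0, 170, 230 → max 230
A2 regrets: 160, 170, 180 → max 180
A3 regrets: 240, 0, 0 → max 240
A4 regrets: 90, 180, 290 → max 290
Smallest max regret = 180 → A2.

A2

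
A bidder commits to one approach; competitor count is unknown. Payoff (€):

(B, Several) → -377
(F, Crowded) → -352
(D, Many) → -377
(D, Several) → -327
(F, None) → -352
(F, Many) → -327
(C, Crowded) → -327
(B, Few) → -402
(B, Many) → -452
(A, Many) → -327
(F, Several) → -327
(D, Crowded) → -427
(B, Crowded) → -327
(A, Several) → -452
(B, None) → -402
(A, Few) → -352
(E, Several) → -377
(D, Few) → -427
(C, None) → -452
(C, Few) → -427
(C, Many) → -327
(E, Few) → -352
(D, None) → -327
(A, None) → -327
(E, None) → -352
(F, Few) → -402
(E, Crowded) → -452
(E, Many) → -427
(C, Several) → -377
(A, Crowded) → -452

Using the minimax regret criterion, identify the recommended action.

Column bests: None=-327, Few=-352, Several=-327, Many=-327, Crowded=-327.
A regrets: 0, 0, 125, 0, 125 → max 125
B regrets: 75, 50, 50, 125, 0 → max 125
C regrets: 125, 75, 50, 0, 0 → max 125
D regrets: 0, 75, 0, 50, 100 → max 100
E regrets: 25, 0, 50, 100, 125 → max 125
F regrets: 25, 50, 0, 0, 25 → max 50
Smallest max regret = 50 → F.

F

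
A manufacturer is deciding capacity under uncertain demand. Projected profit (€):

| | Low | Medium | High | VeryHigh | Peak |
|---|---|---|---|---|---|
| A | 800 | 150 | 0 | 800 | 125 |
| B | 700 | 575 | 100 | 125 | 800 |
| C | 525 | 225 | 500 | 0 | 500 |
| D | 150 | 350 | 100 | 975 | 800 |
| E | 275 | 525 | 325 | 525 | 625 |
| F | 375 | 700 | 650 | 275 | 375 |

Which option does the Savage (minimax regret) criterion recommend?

Column bests: Low=800, Medium=700, High=650, VeryHigh=975, Peak=800.
A regrets: 0, 550, 650, 175, 675 → max 675
B regrets: 100, 125, 550, 850, 0 → max 850
C regrets: 275, 475, 150, 975, 300 → max 975
D regrets: 650, 350, 550, 0, 0 → max 650
E regrets: 525, 175, 325, 450, 175 → max 525
F regrets: 425, 0, 0, 700, 425 → max 700
Smallest max regret = 525 → E.

E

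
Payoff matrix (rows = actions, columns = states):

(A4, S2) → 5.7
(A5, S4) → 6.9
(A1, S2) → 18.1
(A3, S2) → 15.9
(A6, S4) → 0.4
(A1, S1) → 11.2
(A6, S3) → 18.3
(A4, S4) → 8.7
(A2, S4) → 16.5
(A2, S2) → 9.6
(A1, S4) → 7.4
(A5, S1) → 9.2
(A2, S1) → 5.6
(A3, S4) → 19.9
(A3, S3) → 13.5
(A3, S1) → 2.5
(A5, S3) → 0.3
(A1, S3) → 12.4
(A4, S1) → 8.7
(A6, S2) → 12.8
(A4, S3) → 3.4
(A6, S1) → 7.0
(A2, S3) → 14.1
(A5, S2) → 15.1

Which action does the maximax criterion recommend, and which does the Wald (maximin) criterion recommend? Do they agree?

maximax → A3; maximin → A1 (disagree)

Row maxima: A1=18.1, A2=16.5, A3=19.9, A4=8.7, A5=15.1, A6=18.3
Best best-case = 19.9 → A3.
Row minima: A1=7.4, A2=5.6, A3=2.5, A4=3.4, A5=0.3, A6=0.4
Best worst-case = 7.4 → A1.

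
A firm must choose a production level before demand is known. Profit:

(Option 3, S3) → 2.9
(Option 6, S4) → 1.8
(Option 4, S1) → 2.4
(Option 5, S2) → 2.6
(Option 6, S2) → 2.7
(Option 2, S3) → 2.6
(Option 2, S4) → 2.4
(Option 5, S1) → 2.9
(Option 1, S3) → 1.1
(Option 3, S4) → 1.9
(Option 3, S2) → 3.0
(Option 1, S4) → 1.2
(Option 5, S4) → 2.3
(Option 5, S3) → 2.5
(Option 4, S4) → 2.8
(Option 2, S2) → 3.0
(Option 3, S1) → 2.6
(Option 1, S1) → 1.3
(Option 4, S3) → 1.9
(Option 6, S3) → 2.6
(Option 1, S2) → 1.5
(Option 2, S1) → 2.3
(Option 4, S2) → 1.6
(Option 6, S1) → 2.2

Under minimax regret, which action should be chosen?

Option 5

Column bests: S1=2.9, S2=3.0, S3=2.9, S4=2.8.
Option 1 regrets: 1.6, 1.5, 1.8, 1.6 → max 1.8
Option 2 regrets: 0.6, 0.0, 0.3, 0.4 → max 0.6
Option 3 regrets: 0.3, 0.0, 0.0, 0.9 → max 0.9
Option 4 regrets: 0.5, 1.4, 1.0, 0.0 → max 1.4
Option 5 regrets: 0.0, 0.4, 0.4, 0.5 → max 0.5
Option 6 regrets: 0.7, 0.3, 0.3, 1.0 → max 1.0
Smallest max regret = 0.5 → Option 5.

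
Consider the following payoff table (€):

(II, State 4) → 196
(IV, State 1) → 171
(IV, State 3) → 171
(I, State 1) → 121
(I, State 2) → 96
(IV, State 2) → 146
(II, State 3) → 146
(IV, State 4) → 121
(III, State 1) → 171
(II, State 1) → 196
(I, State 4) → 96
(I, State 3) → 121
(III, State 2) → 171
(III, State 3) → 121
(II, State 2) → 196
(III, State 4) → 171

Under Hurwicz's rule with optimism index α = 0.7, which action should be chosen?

I: 0.7·121 + 0.3·96 = 113.5
II: 0.7·196 + 0.3·146 = 181
III: 0.7·171 + 0.3·121 = 156
IV: 0.7·171 + 0.3·121 = 156
Highest Hurwicz score = 181 → II.

II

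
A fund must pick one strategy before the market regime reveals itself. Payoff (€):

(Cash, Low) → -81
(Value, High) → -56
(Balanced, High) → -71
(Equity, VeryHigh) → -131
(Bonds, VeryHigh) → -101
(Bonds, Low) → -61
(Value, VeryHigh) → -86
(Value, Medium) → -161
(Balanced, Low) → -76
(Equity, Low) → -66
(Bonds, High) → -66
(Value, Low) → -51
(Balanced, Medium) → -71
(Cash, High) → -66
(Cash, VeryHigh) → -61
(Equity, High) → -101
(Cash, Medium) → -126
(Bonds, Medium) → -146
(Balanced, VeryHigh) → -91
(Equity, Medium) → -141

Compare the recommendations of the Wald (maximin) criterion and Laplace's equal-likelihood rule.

maximin → Balanced; laplace → Balanced (agree)

Row minima: Bonds=-146, Balanced=-91, Cash=-126, Equity=-141, Value=-161
Best worst-case = -91 → Balanced.
Row averages: Bonds=-93.5, Balanced=-77.25, Cash=-83.5, Equity=-109.75, Value=-88.5
Highest average = -77.25 → Balanced.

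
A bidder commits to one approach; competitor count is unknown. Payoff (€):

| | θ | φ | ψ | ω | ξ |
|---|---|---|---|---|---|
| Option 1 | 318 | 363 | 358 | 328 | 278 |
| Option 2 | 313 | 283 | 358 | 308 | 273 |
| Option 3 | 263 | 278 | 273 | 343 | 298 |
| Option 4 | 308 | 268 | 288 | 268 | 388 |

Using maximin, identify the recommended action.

Option 1

Row minima: Option 1=278, Option 2=273, Option 3=263, Option 4=268
Best worst-case = 278 → Option 1.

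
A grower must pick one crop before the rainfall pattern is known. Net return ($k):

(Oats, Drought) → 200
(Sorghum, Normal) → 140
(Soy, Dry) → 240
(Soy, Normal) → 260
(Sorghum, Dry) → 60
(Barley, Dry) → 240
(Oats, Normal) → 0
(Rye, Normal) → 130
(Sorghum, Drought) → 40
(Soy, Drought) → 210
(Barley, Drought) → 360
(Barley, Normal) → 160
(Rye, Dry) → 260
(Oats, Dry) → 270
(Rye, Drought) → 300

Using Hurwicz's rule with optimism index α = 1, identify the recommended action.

Barley

Oats: 1·270 + 0·0 = 270
Sorghum: 1·140 + 0·40 = 140
Barley: 1·360 + 0·160 = 360
Rye: 1·300 + 0·130 = 300
Soy: 1·260 + 0·210 = 260
Highest Hurwicz score = 360 → Barley.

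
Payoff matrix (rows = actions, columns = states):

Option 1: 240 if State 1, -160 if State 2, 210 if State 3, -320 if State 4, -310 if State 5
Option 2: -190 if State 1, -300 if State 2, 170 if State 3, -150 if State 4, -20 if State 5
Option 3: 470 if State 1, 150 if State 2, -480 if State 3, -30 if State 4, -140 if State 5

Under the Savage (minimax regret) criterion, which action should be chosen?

Column bests: State 1=470, State 2=150, State 3=210, State 4=-30, State 5=-20.
Option 1 regrets: 230, 310, 0, 290, 290 → max 310
Option 2 regrets: 660, 450, 40, 120, 0 → max 660
Option 3 regrets: 0, 0, 690, 0, 120 → max 690
Smallest max regret = 310 → Option 1.

Option 1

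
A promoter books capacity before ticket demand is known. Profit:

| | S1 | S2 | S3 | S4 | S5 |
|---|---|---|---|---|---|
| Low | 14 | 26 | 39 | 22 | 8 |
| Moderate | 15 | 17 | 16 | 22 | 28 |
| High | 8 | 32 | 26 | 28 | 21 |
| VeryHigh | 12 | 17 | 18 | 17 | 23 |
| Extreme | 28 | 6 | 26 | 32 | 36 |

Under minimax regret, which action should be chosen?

Column bests: S1=28, S2=32, S3=39, S4=32, S5=36.
Low regrets: 14, 6, 0, 10, 28 → max 28
Moderate regrets: 13, 15, 23, 10, 8 → max 23
High regrets: 20, 0, 13, 4, 15 → max 20
VeryHigh regrets: 16, 15, 21, 15, 13 → max 21
Extreme regrets: 0, 26, 13, 0, 0 → max 26
Smallest max regret = 20 → High.

High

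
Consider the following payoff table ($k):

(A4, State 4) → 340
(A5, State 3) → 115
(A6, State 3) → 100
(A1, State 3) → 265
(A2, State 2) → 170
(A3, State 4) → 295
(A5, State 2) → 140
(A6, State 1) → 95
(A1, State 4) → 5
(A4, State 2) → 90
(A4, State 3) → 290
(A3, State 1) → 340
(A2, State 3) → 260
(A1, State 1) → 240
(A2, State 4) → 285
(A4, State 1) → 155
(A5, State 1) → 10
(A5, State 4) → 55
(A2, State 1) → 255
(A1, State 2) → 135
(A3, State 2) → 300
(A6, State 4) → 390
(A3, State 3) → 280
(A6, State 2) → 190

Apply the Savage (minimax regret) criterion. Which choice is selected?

Column bests: State 1=340, State 2=300, State 3=290, State 4=390.
A1 regrets: 100, 165, 25, 385 → max 385
A2 regrets: 85, 130, 30, 105 → max 130
A3 regrets: 0, 0, 10, 95 → max 95
A4 regrets: 185, 210, 0, 50 → max 210
A5 regrets: 330, 160, 175, 335 → max 335
A6 regrets: 245, 110, 190, 0 → max 245
Smallest max regret = 95 → A3.

A3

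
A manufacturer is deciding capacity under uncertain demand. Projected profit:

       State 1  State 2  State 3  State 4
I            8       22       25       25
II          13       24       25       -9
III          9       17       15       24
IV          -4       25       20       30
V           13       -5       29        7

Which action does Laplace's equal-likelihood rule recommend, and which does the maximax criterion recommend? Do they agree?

Row averages: I=20, II=13.25, III=16.25, IV=17.75, V=11
Highest average = 20 → I.
Row maxima: I=25, II=25, III=24, IV=30, V=29
Best best-case = 30 → IV.

laplace → I; maximax → IV (disagree)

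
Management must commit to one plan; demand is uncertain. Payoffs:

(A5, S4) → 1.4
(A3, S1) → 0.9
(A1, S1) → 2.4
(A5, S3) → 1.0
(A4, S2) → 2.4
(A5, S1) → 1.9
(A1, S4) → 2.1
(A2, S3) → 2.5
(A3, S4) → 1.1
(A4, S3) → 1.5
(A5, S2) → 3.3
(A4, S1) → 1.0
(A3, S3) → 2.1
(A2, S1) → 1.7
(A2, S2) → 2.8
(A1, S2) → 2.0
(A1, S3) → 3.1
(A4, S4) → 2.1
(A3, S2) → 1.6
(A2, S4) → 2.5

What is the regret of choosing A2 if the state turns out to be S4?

0.0

Best payoff under S4 is 2.5.
Regret = 2.5 − 2.5 = 0.0.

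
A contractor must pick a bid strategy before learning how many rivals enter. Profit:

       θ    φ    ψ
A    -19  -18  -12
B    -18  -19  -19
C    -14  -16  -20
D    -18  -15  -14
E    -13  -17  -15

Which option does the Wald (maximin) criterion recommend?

E

Row minima: A=-19, B=-19, C=-20, D=-18, E=-17
Best worst-case = -17 → E.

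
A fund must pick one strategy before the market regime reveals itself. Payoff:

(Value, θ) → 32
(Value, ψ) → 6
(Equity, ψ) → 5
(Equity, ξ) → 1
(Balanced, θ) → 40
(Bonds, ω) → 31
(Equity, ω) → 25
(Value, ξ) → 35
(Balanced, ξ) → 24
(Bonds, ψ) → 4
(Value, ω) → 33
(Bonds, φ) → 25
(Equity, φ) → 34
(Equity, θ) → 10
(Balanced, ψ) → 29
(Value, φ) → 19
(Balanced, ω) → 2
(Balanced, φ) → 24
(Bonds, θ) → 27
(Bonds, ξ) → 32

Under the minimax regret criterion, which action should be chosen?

Value

Column bests: θ=40, φ=34, ψ=29, ω=33, ξ=35.
Bonds regrets: 13, 9, 25, 2, 3 → max 25
Value regrets: 8, 15, 23, 0, 0 → max 23
Equity regrets: 30, 0, 24, 8, 34 → max 34
Balanced regrets: 0, 10, 0, 31, 11 → max 31
Smallest max regret = 23 → Value.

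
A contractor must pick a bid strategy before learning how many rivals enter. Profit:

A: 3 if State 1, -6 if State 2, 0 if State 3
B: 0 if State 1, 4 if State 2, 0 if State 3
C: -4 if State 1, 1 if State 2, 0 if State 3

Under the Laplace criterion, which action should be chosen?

B

Row averages: A=-1, B=4/3, C=-1
Highest average = 4/3 → B.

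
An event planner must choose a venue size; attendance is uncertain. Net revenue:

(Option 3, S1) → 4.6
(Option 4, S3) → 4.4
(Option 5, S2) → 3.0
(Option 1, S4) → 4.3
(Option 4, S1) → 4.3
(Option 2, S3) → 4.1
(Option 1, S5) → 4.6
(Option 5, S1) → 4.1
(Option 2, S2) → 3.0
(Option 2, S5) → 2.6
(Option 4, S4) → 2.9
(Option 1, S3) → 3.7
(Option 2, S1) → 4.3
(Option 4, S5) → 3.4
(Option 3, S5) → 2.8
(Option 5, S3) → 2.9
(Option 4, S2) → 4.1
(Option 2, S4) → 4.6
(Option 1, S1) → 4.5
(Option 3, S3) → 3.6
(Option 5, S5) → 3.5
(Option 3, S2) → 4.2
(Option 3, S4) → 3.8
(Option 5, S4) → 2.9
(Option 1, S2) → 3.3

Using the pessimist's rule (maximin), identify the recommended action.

Row minima: Option 1=3.3, Option 2=2.6, Option 3=2.8, Option 4=2.9, Option 5=2.9
Best worst-case = 3.3 → Option 1.

Option 1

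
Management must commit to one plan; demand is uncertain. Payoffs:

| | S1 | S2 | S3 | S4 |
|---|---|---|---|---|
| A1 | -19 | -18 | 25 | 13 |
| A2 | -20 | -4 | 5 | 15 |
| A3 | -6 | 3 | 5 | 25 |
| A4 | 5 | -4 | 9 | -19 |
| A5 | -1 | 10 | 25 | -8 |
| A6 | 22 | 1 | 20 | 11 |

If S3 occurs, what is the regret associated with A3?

20

Best payoff under S3 is 25.
Regret = 25 − 5 = 20.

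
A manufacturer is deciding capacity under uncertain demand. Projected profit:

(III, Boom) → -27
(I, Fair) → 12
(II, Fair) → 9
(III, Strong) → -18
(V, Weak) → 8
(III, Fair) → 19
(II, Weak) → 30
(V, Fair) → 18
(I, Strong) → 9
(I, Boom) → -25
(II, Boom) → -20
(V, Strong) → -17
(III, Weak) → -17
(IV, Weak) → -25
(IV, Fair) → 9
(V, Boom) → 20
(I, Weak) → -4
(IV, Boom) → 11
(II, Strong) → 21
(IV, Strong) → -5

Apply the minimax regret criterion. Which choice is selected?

V

Column bests: Weak=30, Fair=19, Strong=21, Boom=20.
I regrets: 34, 7, 12, 45 → max 45
II regrets: 0, 10, 0, 40 → max 40
III regrets: 47, 0, 39, 47 → max 47
IV regrets: 55, 10, 26, 9 → max 55
V regrets: 22, 1, 38, 0 → max 38
Smallest max regret = 38 → V.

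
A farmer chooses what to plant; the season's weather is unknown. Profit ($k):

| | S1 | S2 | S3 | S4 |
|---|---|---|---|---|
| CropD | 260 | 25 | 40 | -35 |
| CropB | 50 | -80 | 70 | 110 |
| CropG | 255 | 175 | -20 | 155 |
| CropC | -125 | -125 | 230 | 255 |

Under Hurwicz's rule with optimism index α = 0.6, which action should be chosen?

CropD: 0.6·260 + 0.4·(-35) = 142
CropB: 0.6·110 + 0.4·(-80) = 34
CropG: 0.6·255 + 0.4·(-20) = 145
CropC: 0.6·255 + 0.4·(-125) = 103
Highest Hurwicz score = 145 → CropG.

CropG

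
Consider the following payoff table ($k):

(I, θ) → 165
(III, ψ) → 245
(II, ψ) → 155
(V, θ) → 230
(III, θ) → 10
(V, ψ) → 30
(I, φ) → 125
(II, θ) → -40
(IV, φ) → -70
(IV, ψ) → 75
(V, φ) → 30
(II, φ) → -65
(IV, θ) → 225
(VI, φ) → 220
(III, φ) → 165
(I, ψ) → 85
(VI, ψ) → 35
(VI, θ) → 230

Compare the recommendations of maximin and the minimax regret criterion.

maximin → I; minimax regret → I (agree)

Row minima: I=85, II=-65, III=10, IV=-70, V=30, VI=35
Best worst-case = 85 → I.
Column bests: θ=230, φ=220, ψ=245.
I regrets: 65, 95, 160 → max 160
II regrets: 270, 285, 90 → max 285
III regrets: 220, 55, 0 → max 220
IV regrets: 5, 290, 170 → max 290
V regrets: 0, 190, 215 → max 215
VI regrets: 0, 0, 210 → max 210
Smallest max regret = 160 → I.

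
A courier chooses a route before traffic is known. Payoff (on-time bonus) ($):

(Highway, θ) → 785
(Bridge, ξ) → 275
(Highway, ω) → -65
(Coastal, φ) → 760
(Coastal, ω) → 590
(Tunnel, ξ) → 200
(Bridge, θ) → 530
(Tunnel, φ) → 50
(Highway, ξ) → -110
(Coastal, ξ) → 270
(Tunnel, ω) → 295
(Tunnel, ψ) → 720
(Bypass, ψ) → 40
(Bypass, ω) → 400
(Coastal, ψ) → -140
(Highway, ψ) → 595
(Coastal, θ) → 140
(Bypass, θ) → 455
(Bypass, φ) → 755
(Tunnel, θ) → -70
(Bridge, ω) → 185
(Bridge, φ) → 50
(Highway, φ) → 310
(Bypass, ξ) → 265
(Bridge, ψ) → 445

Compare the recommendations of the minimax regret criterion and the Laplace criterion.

Column bests: θ=785, φ=760, ψ=720, ω=590, ξ=275.
Tunnel regrets: 855, 710, 0, 295, 75 → max 855
Coastal regrets: 645, 0, 860, 0, 5 → max 860
Bypass regrets: 330, 5, 680, 190, 10 → max 680
Highway regrets: 0, 450, 125, 655, 385 → max 655
Bridge regrets: 255, 710, 275, 405, 0 → max 710
Smallest max regret = 655 → Highway.
Row averages: Tunnel=239, Coastal=324, Bypass=383, Highway=303, Bridge=297
Highest average = 383 → Bypass.

minimax regret → Highway; laplace → Bypass (disagree)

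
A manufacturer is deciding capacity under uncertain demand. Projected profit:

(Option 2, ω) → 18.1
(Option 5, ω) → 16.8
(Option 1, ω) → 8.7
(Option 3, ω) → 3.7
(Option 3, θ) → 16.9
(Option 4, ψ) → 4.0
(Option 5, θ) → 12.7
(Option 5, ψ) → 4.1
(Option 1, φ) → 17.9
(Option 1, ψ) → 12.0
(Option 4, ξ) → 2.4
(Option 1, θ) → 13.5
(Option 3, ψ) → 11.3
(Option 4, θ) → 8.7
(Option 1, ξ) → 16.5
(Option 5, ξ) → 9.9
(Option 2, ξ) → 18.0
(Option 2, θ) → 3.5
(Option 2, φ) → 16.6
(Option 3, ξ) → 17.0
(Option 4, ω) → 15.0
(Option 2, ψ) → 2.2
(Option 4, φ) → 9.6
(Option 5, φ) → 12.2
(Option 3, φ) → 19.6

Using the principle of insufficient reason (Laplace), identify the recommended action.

Row averages: Option 1=13.72, Option 2=11.68, Option 3=13.7, Option 4=7.94, Option 5=11.14
Highest average = 13.72 → Option 1.

Option 1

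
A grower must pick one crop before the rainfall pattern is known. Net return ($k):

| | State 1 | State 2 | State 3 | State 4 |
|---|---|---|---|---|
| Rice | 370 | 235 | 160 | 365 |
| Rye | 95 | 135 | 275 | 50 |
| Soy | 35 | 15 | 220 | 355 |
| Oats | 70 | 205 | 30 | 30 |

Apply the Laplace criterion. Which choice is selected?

Rice

Row averages: Rice=282.5, Rye=138.75, Soy=156.25, Oats=83.75
Highest average = 282.5 → Rice.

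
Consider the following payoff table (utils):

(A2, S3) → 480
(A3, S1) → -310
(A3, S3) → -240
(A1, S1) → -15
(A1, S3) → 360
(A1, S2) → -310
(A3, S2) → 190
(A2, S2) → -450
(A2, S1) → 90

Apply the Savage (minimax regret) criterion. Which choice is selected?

Column bests: S1=90, S2=190, S3=480.
A1 regrets: 105, 500, 120 → max 500
A2 regrets: 0, 640, 0 → max 640
A3 regrets: 400, 0, 720 → max 720
Smallest max regret = 500 → A1.

A1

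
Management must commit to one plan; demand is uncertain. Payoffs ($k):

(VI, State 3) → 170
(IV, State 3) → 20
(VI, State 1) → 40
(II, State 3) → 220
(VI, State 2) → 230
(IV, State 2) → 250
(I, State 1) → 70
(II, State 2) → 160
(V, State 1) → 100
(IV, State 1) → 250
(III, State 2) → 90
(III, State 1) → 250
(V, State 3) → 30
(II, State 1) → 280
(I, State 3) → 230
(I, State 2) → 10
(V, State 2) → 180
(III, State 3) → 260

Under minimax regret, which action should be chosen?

Column bests: State 1=280, State 2=250, State 3=260.
I regrets: 210, 240, 30 → max 240
II regrets: 0, 90, 40 → max 90
III regrets: 30, 160, 0 → max 160
IV regrets: 30, 0, 240 → max 240
V regrets: 180, 70, 230 → max 230
VI regrets: 240, 20, 90 → max 240
Smallest max regret = 90 → II.

II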